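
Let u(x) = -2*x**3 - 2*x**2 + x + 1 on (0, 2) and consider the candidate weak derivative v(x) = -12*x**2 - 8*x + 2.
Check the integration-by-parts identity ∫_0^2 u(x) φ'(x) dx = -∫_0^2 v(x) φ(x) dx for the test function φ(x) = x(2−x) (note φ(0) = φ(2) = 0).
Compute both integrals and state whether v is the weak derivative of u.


LHS = 68/5, RHS = 136/5. No, v is not the weak derivative of u.

u(x) = -2*x**3 - 2*x**2 + x + 1, classical derivative u'(x) = -6*x**2 - 4*x + 1.
φ(x) = x(2−x), so φ'(x) = 2 - 2*x.
Note φ(0) = φ(2) = 0, so the boundary term u·φ vanishes.
LHS = ∫_0^2 u(x) φ'(x) dx = ∫_0^2 (4*x^4 - 6*x^2 + 2) dx. Term by term:
  ∫_0^2 4*x^4 dx = 128/5;  ∫_0^2 -6*x^2 dx = -16;  ∫_0^2 2 dx = 4.
Sum: 128/5 − 16 + 4 = 68/5.
So LHS = 68/5.
∫_0^2 v(x) φ(x) dx = ∫_0^2 (12*x^4 - 16*x^3 - 18*x^2 + 4*x) dx. Term by term:
  ∫_0^2 12*x^4 dx = 384/5;  ∫_0^2 -16*x^3 dx = -64;  ∫_0^2 -18*x^2 dx = -48;
  ∫_0^2 4*x dx = 8.
Sum: 384/5 − 64 − 48 + 8 = -136/5.
So RHS = -∫_0^2 v(x) φ(x) dx = 136/5.
LHS − RHS = -68/5 ≠ 0, so the identity fails.
(For a valid weak derivative the identity must hold for EVERY test function, in particular this one. The failure shows v is NOT the weak derivative of u.)
Correct weak derivative would be u'(x) = -6*x**2 - 4*x + 1.


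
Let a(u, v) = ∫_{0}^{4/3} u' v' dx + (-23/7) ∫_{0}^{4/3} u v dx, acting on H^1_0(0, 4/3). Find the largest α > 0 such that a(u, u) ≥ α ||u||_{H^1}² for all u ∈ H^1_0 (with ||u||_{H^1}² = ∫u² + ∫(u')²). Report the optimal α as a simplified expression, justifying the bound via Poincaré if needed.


α = (-368 + 63*π^2)/(7*(16 + 9*π^2))

Coercivity of a(·,·) on H^1_0(0, 4/3) means a(u, u) ≥ α ||u||_{H^1}² for every u ∈ H^1_0.
The interval has length L = 4/3, and Poincaré/coercivity depend only on L. Here a(u, u) = ∫(u')² + (-23/7)·∫u².
Here c = -23/7 < 0 with |c| < (π/L)² = 9*π^2/16, so coercivity still holds. The condition a(u,u) ≥ α||u||_{H^1}² reads (1−α)∫(u')² ≥ (α−c)∫u². Any admissible α is ≤ 1 (rapidly oscillating u have ∫u²/∫(u')² → 0), and α = 1 would force 0 ≥ (1−c)∫u², impossible since c < 1; so 1−α > 0. By the sharp Poincaré inequality on H^1_0 of an interval of length L, ∫(u')² ≥ (π/L)²∫u² with equality for the first sine mode sin(π(x−x₀)/L) (x₀ the left endpoint), so the inequality holds for all u iff (1−α)(π/L)² ≥ α − c, i.e. α ≤ ((π/L)² + c)/((π/L)² + 1) = (1 + c(L/π)²)/(1 + (L/π)²). (Direct route, valid since c ≤ 0: Poincaré gives c∫u² ≥ c(L/π)²∫(u')², so a(u,u) ≥ (1 + c(L/π)²)∫(u')², while ||u||_{H^1}² ≤ (1 + (L/π)²)∫(u')²; dividing yields the same α.) With (π/L)² = 9*π^2/16 and c = -23/7, the largest admissible constant is α = ((π/L)² + c)/((π/L)² + 1).
Simplifying, α = (-368 + 63*π^2)/(7*(16 + 9*π^2)).


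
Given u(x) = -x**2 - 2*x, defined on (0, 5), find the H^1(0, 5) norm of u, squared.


||u||_{H^1}^2 = 5110/3

The H^1 norm (squared) on an interval (0, L) is
  ||u||_{H^1}^2 = ∫_0^L u(x)^2 dx + ∫_0^L u'(x)^2 dx.
Compute u'(x) = -2*x - 2.
Then u(x)^2 = x**4 + 4*x**3 + 4*x**2 and u'(x)^2 = 4*x**2 + 8*x + 4.
Integrate each monomial from 0 to 5 using ∫_0^5 c·x^n dx = c·5^(n+1)/(n+1):
  ∫_0^5 u(x)^2 dx = ∫_0^5 (x^4 + 4*x^3 + 4*x^2) dx. Term by term:
    ∫_0^5 x^4 dx = 625;  ∫_0^5 4*x^3 dx = 625;  ∫_0^5 4*x^2 dx = 500/3.
  Sum: 625 + 625 + 500/3 = 4250/3.
  ∫_0^5 u'(x)^2 dx = ∫_0^5 (4*x^2 + 8*x + 4) dx. Term by term:
    ∫_0^5 4*x^2 dx = 500/3;  ∫_0^5 8*x dx = 100;  ∫_0^5 4 dx = 20.
  Sum: 500/3 + 100 + 20 = 860/3.
Adding: ||u||_{H^1}^2 = 4250/3 + 860/3 = 5110/3.


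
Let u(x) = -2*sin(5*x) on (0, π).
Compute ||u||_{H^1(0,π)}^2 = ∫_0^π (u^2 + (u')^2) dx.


||u||_{H^1(0,π)}^2 = 52*π

u'(x) = -10*cos(5*x).
Expand u² and (u')² and integrate term by term on (0, π), using: for integers n ≥ 1, ∫_0^π sin²(nx) dx = ∫_0^π cos²(nx) dx = π/2; for n ≠ n', ∫_0^π sin(nx)sin(n'x) dx = ∫_0^π cos(nx)cos(n'x) dx = 0; and by product-to-sum, ∫_0^π sin(nx)cos(n'x) dx = ½∫_0^π [sin((n+n')x) + sin((n−n')x)] dx, which is 0 when n+n' is even and 2n/(n²−n'²) when n+n' is odd (it need not vanish on (0, π)).
  u² squared terms: (-2)²·∫sin(5x)² dx = 4·π/2 = 2*π.
  So ∫_0^π u² dx = 2*π.
  (u')² squared terms: (-10)²·∫cos(5x)² dx = 100·π/2 = 50*π.
  So ∫_0^π (u')² dx = 50*π.
||u||_{H^1}^2 = (2*π) + (50*π) = 52*π.


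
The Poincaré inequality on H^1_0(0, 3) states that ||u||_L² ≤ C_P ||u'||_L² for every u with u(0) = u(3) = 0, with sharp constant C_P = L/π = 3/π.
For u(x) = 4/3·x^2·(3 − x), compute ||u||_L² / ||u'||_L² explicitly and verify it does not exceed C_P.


||u||_L² / ||u'||_L² = 3*sqrt(14)/14 < C_P = 3/π.

u(x) = 4/3·x^2·(3 − x), so u'(x) = 4*x*(2 - x).
u(x) = 4/3·x^2·(3 − x) vanishes at x = 0 and x = 3, so u ∈ H^1_0(0, 3). Differentiate via the product rule and integrate the resulting polynomials term by term.
  ∫_0^3 u² dx = ∫_0^3 (16*x^6/9 - 32*x^5/3 + 16*x^4) dx. Term by term:
    ∫_0^3 16*x^6/9 dx = 3888/7;  ∫_0^3 -32*x^5/3 dx = -1296;  ∫_0^3 16*x^4 dx = 3888/5.
  Sum: 3888/7 − 1296 + 3888/5 = 1296/35.
  ∫_0^3 (u')² dx = ∫_0^3 (16*x^4 - 64*x^3 + 64*x^2) dx. Term by term:
    ∫_0^3 16*x^4 dx = 3888/5;  ∫_0^3 -64*x^3 dx = -1296;  ∫_0^3 64*x^2 dx = 576.
  Sum: 3888/5 − 1296 + 576 = 288/5.
∫_0^3 u² dx = 1296/35, so ||u||_L² = 36*sqrt(35)/35.
∫_0^3 (u')² dx = 288/5, so ||u'||_L² = 12*sqrt(10)/5.
Ratio ||u||_L² / ||u'||_L² = 3*sqrt(14)/14.
Sharp Poincaré constant on H^1_0(0, 3) is C_P = L/π = 3/π, achieved by sin(π/3·x).
A polynomial bump cannot attain the sharp Poincaré constant (only the first sine eigenfunction does), so the ratio is strictly less than C_P, consistent with ||u||_L² ≤ C_P ||u'||_L².


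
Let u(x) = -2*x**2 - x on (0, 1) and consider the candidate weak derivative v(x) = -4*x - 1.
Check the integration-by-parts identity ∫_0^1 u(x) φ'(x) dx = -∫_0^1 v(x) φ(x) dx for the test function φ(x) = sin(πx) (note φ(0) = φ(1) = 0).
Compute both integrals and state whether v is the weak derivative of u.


LHS = 6/π, RHS = 6/π. Yes, v = u' weakly.

u(x) = -2*x**2 - x, classical derivative u'(x) = -4*x - 1.
φ(x) = sin(πx), so φ'(x) = π*cos(π*x).
Note φ(0) = φ(1) = 0, so the boundary term u·φ vanishes.
LHS = ∫_0^1 u(x) φ'(x) dx = ∫_0^1 (-2*π*x^2*cos(π*x) - π*x*cos(π*x)) dx. Term by term:
  ∫_0^1 -π*x*cos(π*x) dx = 2/π;  ∫_0^1 -2*π*x^2*cos(π*x) dx = 4/π.
Sum: 2/π + 4/π = 6/π.
So LHS = 6/π.
∫_0^1 v(x) φ(x) dx = ∫_0^1 (-4*x*sin(π*x) - sin(π*x)) dx. Term by term:
  ∫_0^1 -sin(π*x) dx = -2/π;  ∫_0^1 -4*x*sin(π*x) dx = -4/π.
Sum: -2/π − 4/π = -6/π.
So RHS = -∫_0^1 v(x) φ(x) dx = 6/π.
LHS = RHS, so the identity holds for this test φ.
Moreover u is smooth here and v(x) = u'(x) = -4*x - 1 pointwise, so the identity holds for every test function. Hence v is the weak derivative of u.


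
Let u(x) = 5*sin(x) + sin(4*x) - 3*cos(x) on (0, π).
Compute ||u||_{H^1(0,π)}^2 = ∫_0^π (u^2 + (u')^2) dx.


||u||_{H^1(0,π)}^2 = -32/5 + 85*π/2

u'(x) = 3*sin(x) + 5*cos(x) + 4*cos(4*x).
Expand u² and (u')² and integrate term by term on (0, π), using: for integers n ≥ 1, ∫_0^π sin²(nx) dx = ∫_0^π cos²(nx) dx = π/2; for n ≠ n', ∫_0^π sin(nx)sin(n'x) dx = ∫_0^π cos(nx)cos(n'x) dx = 0; and by product-to-sum, ∫_0^π sin(nx)cos(n'x) dx = ½∫_0^π [sin((n+n')x) + sin((n−n')x)] dx, which is 0 when n+n' is even and 2n/(n²−n'²) when n+n' is odd (it need not vanish on (0, π)).
  u² squared terms: (-3)²·∫cos(x)² dx = 9·π/2 = 9*π/2;  (5)²·∫sin(x)² dx = 25·π/2 = 25*π/2;  (1)²·∫sin(4x)² dx = 1·π/2 = π/2.
  u² cross terms: 2·(-3)·(5)·∫cos(x)·sin(x) dx = -30·(0) = 0;  2·(-3)·(1)·∫cos(x)·sin(4x) dx = -6·(8/15) = -16/5;  2·(5)·(1)·∫sin(x)·sin(4x) dx = 10·(0) = 0.
  So ∫_0^π u² dx = 9*π/2 + 25*π/2 + π/2 + 0 − 16/5 + 0 = -16/5 + 35*π/2.
  (u')² squared terms: (3)²·∫sin(x)² dx = 9·π/2 = 9*π/2;  (4)²·∫cos(4x)² dx = 16·π/2 = 8*π;  (5)²·∫cos(x)² dx = 25·π/2 = 25*π/2.
  (u')² cross terms: 2·(3)·(4)·∫sin(x)·cos(4x) dx = 24·(-2/15) = -16/5;  2·(3)·(5)·∫sin(x)·cos(x) dx = 30·(0) = 0;  2·(4)·(5)·∫cos(4x)·cos(x) dx = 40·(0) = 0.
  So ∫_0^π (u')² dx = 9*π/2 + 8*π + 25*π/2 − 16/5 + 0 + 0 = -16/5 + 25*π.
||u||_{H^1}^2 = (-16/5 + 35*π/2) + (-16/5 + 25*π) = -32/5 + 85*π/2.


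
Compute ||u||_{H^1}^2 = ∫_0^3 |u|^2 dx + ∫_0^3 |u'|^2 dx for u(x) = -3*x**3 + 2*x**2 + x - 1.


||u||_{H^1}^2 = 274803/70

The H^1 norm (squared) on an interval (0, L) is
  ||u||_{H^1}^2 = ∫_0^L u(x)^2 dx + ∫_0^L u'(x)^2 dx.
Compute u'(x) = -9*x**2 + 4*x + 1.
Then u(x)^2 = 9*x**6 - 12*x**5 - 2*x**4 + 10*x**3 - 3*x**2 - 2*x + 1 and u'(x)^2 = 81*x**4 - 72*x**3 - 2*x**2 + 8*x + 1.
Integrate each monomial from 0 to 3 using ∫_0^3 c·x^n dx = c·3^(n+1)/(n+1):
  ∫_0^3 u(x)^2 dx = ∫_0^3 (9*x^6 - 12*x^5 - 2*x^4 + 10*x^3 - 3*x^2 - 2*x + 1) dx. Term by term:
    ∫_0^3 9*x^6 dx = 19683/7;  ∫_0^3 -12*x^5 dx = -1458;  ∫_0^3 -2*x^4 dx = -486/5;
    ∫_0^3 10*x^3 dx = 405/2;  ∫_0^3 -3*x^2 dx = -27;  ∫_0^3 -2*x dx = -9;
    ∫_0^3 1 dx = 3.
  Sum: 19683/7 − 1458 − 486/5 + 405/2 − 27 − 9 + 3 = 99831/70.
  ∫_0^3 u'(x)^2 dx = ∫_0^3 (81*x^4 - 72*x^3 - 2*x^2 + 8*x + 1) dx. Term by term:
    ∫_0^3 81*x^4 dx = 19683/5;  ∫_0^3 -72*x^3 dx = -1458;  ∫_0^3 -2*x^2 dx = -18;
    ∫_0^3 8*x dx = 36;  ∫_0^3 1 dx = 3.
  Sum: 19683/5 − 1458 − 18 + 36 + 3 = 12498/5.
Adding: ||u||_{H^1}^2 = 99831/70 + 12498/5 = 274803/70.


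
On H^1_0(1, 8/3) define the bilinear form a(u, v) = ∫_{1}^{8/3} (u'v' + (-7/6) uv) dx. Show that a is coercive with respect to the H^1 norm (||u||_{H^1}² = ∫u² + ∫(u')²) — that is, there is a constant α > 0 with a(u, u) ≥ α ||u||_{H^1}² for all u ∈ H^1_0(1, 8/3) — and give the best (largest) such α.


α = (-175 + 54*π^2)/(6*(25 + 9*π^2))

Coercivity of a(·,·) on H^1_0(1, 8/3) means a(u, u) ≥ α ||u||_{H^1}² for every u ∈ H^1_0.
The interval has length L = 5/3, and Poincaré/coercivity depend only on L. Here a(u, u) = ∫(u')² + (-7/6)·∫u².
Here c = -7/6 < 0 with |c| < (π/L)² = 9*π^2/25, so coercivity still holds. The condition a(u,u) ≥ α||u||_{H^1}² reads (1−α)∫(u')² ≥ (α−c)∫u². Any admissible α is ≤ 1 (rapidly oscillating u have ∫u²/∫(u')² → 0), and α = 1 would force 0 ≥ (1−c)∫u², impossible since c < 1; so 1−α > 0. By the sharp Poincaré inequality on H^1_0 of an interval of length L, ∫(u')² ≥ (π/L)²∫u² with equality for the first sine mode sin(π(x−x₀)/L) (x₀ the left endpoint), so the inequality holds for all u iff (1−α)(π/L)² ≥ α − c, i.e. α ≤ ((π/L)² + c)/((π/L)² + 1) = (1 + c(L/π)²)/(1 + (L/π)²). (Direct route, valid since c ≤ 0: Poincaré gives c∫u² ≥ c(L/π)²∫(u')², so a(u,u) ≥ (1 + c(L/π)²)∫(u')², while ||u||_{H^1}² ≤ (1 + (L/π)²)∫(u')²; dividing yields the same α.) With (π/L)² = 9*π^2/25 and c = -7/6, the largest admissible constant is α = ((π/L)² + c)/((π/L)² + 1).
Simplifying, α = (-175 + 54*π^2)/(6*(25 + 9*π^2)).


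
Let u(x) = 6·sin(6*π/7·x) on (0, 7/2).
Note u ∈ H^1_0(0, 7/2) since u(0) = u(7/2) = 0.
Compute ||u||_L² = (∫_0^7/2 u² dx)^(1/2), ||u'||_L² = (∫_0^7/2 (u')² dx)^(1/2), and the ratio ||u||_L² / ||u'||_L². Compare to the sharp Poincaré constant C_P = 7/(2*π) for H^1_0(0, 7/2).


||u||_L² / ||u'||_L² = 7/(6*π) < C_P = 7/(2*π).

u(x) = 6·sin(6*π/7·x), so u'(x) = 36*π*cos(6*π*x/7)/7.
Writing u(x) = A·sin(kπx/L) with A = 6 and k = 3, use ∫_0^L sin²(kπx/L) dx = L/2 and ∫_0^L cos²(kπx/L) dx = L/2.
u² = 36·sin²(6*π/7·x) and (u')² = 1296*π^2/49·cos²(6*π/7·x), and each of sin², cos² integrates to L/2 = 7/4 over (0, 7/2).
∫_0^7/2 u² dx = 63, so ||u||_L² = 3*sqrt(7).
∫_0^7/2 (u')² dx = 324*π^2/7, so ||u'||_L² = 18*sqrt(7)*π/7.
Ratio ||u||_L² / ||u'||_L² = 7/(6*π).
Sharp Poincaré constant on H^1_0(0, 7/2) is C_P = L/π = 7/(2*π), achieved by sin(2*π/7·x).
This is the k = 3 harmonic; the ratio L/(kπ) is strictly less than C_P = L/π, consistent with the sharp inequality ||u||_L² ≤ C_P ||u'||_L².


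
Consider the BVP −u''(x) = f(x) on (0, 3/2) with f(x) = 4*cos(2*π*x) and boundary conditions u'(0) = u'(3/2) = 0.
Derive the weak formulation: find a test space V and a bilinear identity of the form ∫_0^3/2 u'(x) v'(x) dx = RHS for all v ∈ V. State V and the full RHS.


V = H^1(0, 3/2) (no boundary constraint on v; u is determined up to an additive constant); weak form: ∫_0^3/2 u'v' dx = ∫_0^3/2 (4*cos(2*π*x)) v dx for all v ∈ V.

Multiply both sides by a test function v and integrate from 0 to 3/2:
  ∫_0^3/2 −u''(x) v(x) dx = ∫_0^3/2 f(x) v(x) dx.
Integrate the LHS by parts once:
  ∫_0^3/2 −u'' v dx = −[u'(x) v(x)]_0^3/2 + ∫_0^3/2 u'(x) v'(x) dx.
Thus ∫_0^3/2 u'(x) v'(x) dx = ∫_0^3/2 f(x) v(x) dx + [u'(x) v(x)]_0^3/2.
Choose V so that boundary terms are either known or forced to vanish.
u has homogeneous Neumann: u'(0) = u'(3/2) = 0. So [u' v]_0^3/2 = 0·v(3/2) − 0·v(0) = 0 for any v; take V = H^1(0, 3/2).
Weak formulation: find u (satisfying any essential BC) such that ∫_0^3/2 u'(x) v'(x) dx = ∫_0^3/2 f v dx for all v ∈ V (homogeneous Neumann, so boundary terms vanish).
Substituting f(x) = 4*cos(2*π*x), the right-hand side is ∫_0^3/2 (4*cos(2*π*x)) v dx.
Compatibility check (pure Neumann): taking v ≡ 1 ∈ V gives 0 = ∫_0^3/2 f dx + (0) − (0), i.e. ∫_0^3/2 f dx must equal u'(0) − u'(3/2) = 0. Indeed ∫_0^3/2 (4*cos(2*π*x)) dx = 0, so the data are compatible. The solution is then unique only up to an additive constant (fix it e.g. by requiring ∫_0^3/2 u dx = 0).


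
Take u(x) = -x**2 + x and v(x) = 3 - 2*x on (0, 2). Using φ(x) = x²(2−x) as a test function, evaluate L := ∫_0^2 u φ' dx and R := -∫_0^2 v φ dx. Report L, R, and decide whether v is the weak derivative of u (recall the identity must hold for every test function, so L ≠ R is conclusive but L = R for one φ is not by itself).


LHS = 28/15, RHS = -4/5. No, v is not the weak derivative of u.

u(x) = -x**2 + x, classical derivative u'(x) = 1 - 2*x.
φ(x) = x²(2−x), so φ'(x) = x*(4 - 3*x).
Note φ(0) = φ(2) = 0, so the boundary term u·φ vanishes.
LHS = ∫_0^2 u(x) φ'(x) dx = ∫_0^2 (3*x^4 - 7*x^3 + 4*x^2) dx. Term by term:
  ∫_0^2 3*x^4 dx = 96/5;  ∫_0^2 -7*x^3 dx = -28;  ∫_0^2 4*x^2 dx = 32/3.
Sum: 96/5 − 28 + 32/3 = 28/15.
So LHS = 28/15.
∫_0^2 v(x) φ(x) dx = ∫_0^2 (2*x^4 - 7*x^3 + 6*x^2) dx. Term by term:
  ∫_0^2 2*x^4 dx = 64/5;  ∫_0^2 -7*x^3 dx = -28;  ∫_0^2 6*x^2 dx = 16.
Sum: 64/5 − 28 + 16 = 4/5.
So RHS = -∫_0^2 v(x) φ(x) dx = -4/5.
LHS − RHS = 8/3 ≠ 0, so the identity fails.
(For a valid weak derivative the identity must hold for EVERY test function, in particular this one. The failure shows v is NOT the weak derivative of u.)
Correct weak derivative would be u'(x) = 1 - 2*x.


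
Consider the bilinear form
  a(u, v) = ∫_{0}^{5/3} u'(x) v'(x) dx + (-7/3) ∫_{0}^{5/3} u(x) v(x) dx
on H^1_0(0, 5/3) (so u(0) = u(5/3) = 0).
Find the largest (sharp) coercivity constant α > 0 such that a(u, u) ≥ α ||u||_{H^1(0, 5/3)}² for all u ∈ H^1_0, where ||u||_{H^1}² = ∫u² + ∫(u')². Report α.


α = (-175 + 27*π^2)/(3*(25 + 9*π^2))

Coercivity of a(·,·) on H^1_0(0, 5/3) means a(u, u) ≥ α ||u||_{H^1}² for every u ∈ H^1_0.
The interval has length L = 5/3, and Poincaré/coercivity depend only on L. Here a(u, u) = ∫(u')² + (-7/3)·∫u².
Here c = -7/3 < 0 with |c| < (π/L)² = 9*π^2/25, so coercivity still holds. The condition a(u,u) ≥ α||u||_{H^1}² reads (1−α)∫(u')² ≥ (α−c)∫u². Any admissible α is ≤ 1 (rapidly oscillating u have ∫u²/∫(u')² → 0), and α = 1 would force 0 ≥ (1−c)∫u², impossible since c < 1; so 1−α > 0. By the sharp Poincaré inequality on H^1_0 of an interval of length L, ∫(u')² ≥ (π/L)²∫u² with equality for the first sine mode sin(π(x−x₀)/L) (x₀ the left endpoint), so the inequality holds for all u iff (1−α)(π/L)² ≥ α − c, i.e. α ≤ ((π/L)² + c)/((π/L)² + 1) = (1 + c(L/π)²)/(1 + (L/π)²). (Direct route, valid since c ≤ 0: Poincaré gives c∫u² ≥ c(L/π)²∫(u')², so a(u,u) ≥ (1 + c(L/π)²)∫(u')², while ||u||_{H^1}² ≤ (1 + (L/π)²)∫(u')²; dividing yields the same α.) With (π/L)² = 9*π^2/25 and c = -7/3, the largest admissible constant is α = ((π/L)² + c)/((π/L)² + 1).
Simplifying, α = (-175 + 27*π^2)/(3*(25 + 9*π^2)).


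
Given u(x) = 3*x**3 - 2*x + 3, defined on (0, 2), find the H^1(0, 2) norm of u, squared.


||u||_{H^1}^2 = 62458/105

The H^1 norm (squared) on an interval (0, L) is
  ||u||_{H^1}^2 = ∫_0^L u(x)^2 dx + ∫_0^L u'(x)^2 dx.
Compute u'(x) = 9*x**2 - 2.
Then u(x)^2 = 9*x**6 - 12*x**4 + 18*x**3 + 4*x**2 - 12*x + 9 and u'(x)^2 = 81*x**4 - 36*x**2 + 4.
Integrate each monomial from 0 to 2 using ∫_0^2 c·x^n dx = c·2^(n+1)/(n+1):
  ∫_0^2 u(x)^2 dx = ∫_0^2 (9*x^6 - 12*x^4 + 18*x^3 + 4*x^2 - 12*x + 9) dx. Term by term:
    ∫_0^2 9*x^6 dx = 1152/7;  ∫_0^2 -12*x^4 dx = -384/5;  ∫_0^2 18*x^3 dx = 72;
    ∫_0^2 4*x^2 dx = 32/3;  ∫_0^2 -12*x dx = -24;  ∫_0^2 9 dx = 18.
  Sum: 1152/7 − 384/5 + 72 + 32/3 − 24 + 18 = 17266/105.
  ∫_0^2 u'(x)^2 dx = ∫_0^2 (81*x^4 - 36*x^2 + 4) dx. Term by term:
    ∫_0^2 81*x^4 dx = 2592/5;  ∫_0^2 -36*x^2 dx = -96;  ∫_0^2 4 dx = 8.
  Sum: 2592/5 − 96 + 8 = 2152/5.
Adding: ||u||_{H^1}^2 = 17266/105 + 2152/5 = 62458/105.


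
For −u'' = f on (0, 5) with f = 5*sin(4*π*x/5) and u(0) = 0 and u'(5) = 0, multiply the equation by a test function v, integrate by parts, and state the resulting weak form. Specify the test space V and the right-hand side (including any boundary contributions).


V = {v ∈ H^1(0, 5) : v(0) = 0} (test functions vanish at x = 0 where u is specified); weak form: ∫_0^5 u'v' dx = ∫_0^5 (5*sin(4*π*x/5)) v dx for all v ∈ V.

Multiply both sides by a test function v and integrate from 0 to 5:
  ∫_0^5 −u''(x) v(x) dx = ∫_0^5 f(x) v(x) dx.
Integrate the LHS by parts once:
  ∫_0^5 −u'' v dx = −[u'(x) v(x)]_0^5 + ∫_0^5 u'(x) v'(x) dx.
Thus ∫_0^5 u'(x) v'(x) dx = ∫_0^5 f(x) v(x) dx + [u'(x) v(x)]_0^5.
Choose V so that boundary terms are either known or forced to vanish.
Mixed BC: u(0) = 0 (Dirichlet) and u'(5) = 0 (Neumann). Define V = {v ∈ H^1(0, 5) : v(0) = 0}. Then [u' v]_0^5 = u'(5)·v(5) − u'(0)·0 = 0.
Weak formulation: find u (satisfying any essential BC) such that ∫_0^5 u'(x) v'(x) dx = ∫_0^5 f v dx for all v ∈ V (Dirichlet at 0 absorbed into V; the Neumann datum at x = 5 is zero, so no boundary term remains).
Substituting f(x) = 5*sin(4*π*x/5), the right-hand side is ∫_0^5 (5*sin(4*π*x/5)) v dx.


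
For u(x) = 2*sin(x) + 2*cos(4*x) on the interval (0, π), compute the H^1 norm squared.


||u||_{H^1(0,π)}^2 = -272/15 + 38*π

u'(x) = -8*sin(4*x) + 2*cos(x).
Expand u² and (u')² and integrate term by term on (0, π), using: for integers n ≥ 1, ∫_0^π sin²(nx) dx = ∫_0^π cos²(nx) dx = π/2; for n ≠ n', ∫_0^π sin(nx)sin(n'x) dx = ∫_0^π cos(nx)cos(n'x) dx = 0; and by product-to-sum, ∫_0^π sin(nx)cos(n'x) dx = ½∫_0^π [sin((n+n')x) + sin((n−n')x)] dx, which is 0 when n+n' is even and 2n/(n²−n'²) when n+n' is odd (it need not vanish on (0, π)).
  u² squared terms: (2)²·∫cos(4x)² dx = 4·π/2 = 2*π;  (2)²·∫sin(x)² dx = 4·π/2 = 2*π.
  u² cross terms: 2·(2)·(2)·∫cos(4x)·sin(x) dx = 8·(-2/15) = -16/15.
  So ∫_0^π u² dx = 2*π + 2*π − 16/15 = -16/15 + 4*π.
  (u')² squared terms: (-8)²·∫sin(4x)² dx = 64·π/2 = 32*π;  (2)²·∫cos(x)² dx = 4·π/2 = 2*π.
  (u')² cross terms: 2·(-8)·(2)·∫sin(4x)·cos(x) dx = -32·(8/15) = -256/15.
  So ∫_0^π (u')² dx = 32*π + 2*π − 256/15 = -256/15 + 34*π.
||u||_{H^1}^2 = (-16/15 + 4*π) + (-256/15 + 34*π) = -272/15 + 38*π.


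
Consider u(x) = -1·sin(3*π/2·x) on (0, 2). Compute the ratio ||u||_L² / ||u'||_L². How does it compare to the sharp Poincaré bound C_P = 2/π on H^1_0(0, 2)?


||u||_L² / ||u'||_L² = 2/(3*π) < C_P = 2/π.

u(x) = -1·sin(3*π/2·x), so u'(x) = -3*π*cos(3*π*x/2)/2.
Writing u(x) = A·sin(kπx/L) with A = -1 and k = 3, use ∫_0^L sin²(kπx/L) dx = L/2 and ∫_0^L cos²(kπx/L) dx = L/2.
u² = 1·sin²(3*π/2·x) and (u')² = 9*π^2/4·cos²(3*π/2·x), and each of sin², cos² integrates to L/2 = 1 over (0, 2).
∫_0^2 u² dx = 1, so ||u||_L² = 1.
∫_0^2 (u')² dx = 9*π^2/4, so ||u'||_L² = 3*π/2.
Ratio ||u||_L² / ||u'||_L² = 2/(3*π).
Sharp Poincaré constant on H^1_0(0, 2) is C_P = L/π = 2/π, achieved by sin(π/2·x).
This is the k = 3 harmonic; the ratio L/(kπ) is strictly less than C_P = L/π, consistent with the sharp inequality ||u||_L² ≤ C_P ||u'||_L².


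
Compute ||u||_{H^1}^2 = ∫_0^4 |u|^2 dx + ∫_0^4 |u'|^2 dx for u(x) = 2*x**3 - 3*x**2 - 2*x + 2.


||u||_{H^1}^2 = 594848/105

The H^1 norm (squared) on an interval (0, L) is
  ||u||_{H^1}^2 = ∫_0^L u(x)^2 dx + ∫_0^L u'(x)^2 dx.
Compute u'(x) = 6*x**2 - 6*x - 2.
Then u(x)^2 = 4*x**6 - 12*x**5 + x**4 + 20*x**3 - 8*x**2 - 8*x + 4 and u'(x)^2 = 36*x**4 - 72*x**3 + 12*x**2 + 24*x + 4.
Integrate each monomial from 0 to 4 using ∫_0^4 c·x^n dx = c·4^(n+1)/(n+1):
  ∫_0^4 u(x)^2 dx = ∫_0^4 (4*x^6 - 12*x^5 + x^4 + 20*x^3 - 8*x^2 - 8*x + 4) dx. Term by term:
    ∫_0^4 4*x^6 dx = 65536/7;  ∫_0^4 -12*x^5 dx = -8192;  ∫_0^4 x^4 dx = 1024/5;
    ∫_0^4 20*x^3 dx = 1280;  ∫_0^4 -8*x^2 dx = -512/3;  ∫_0^4 -8*x dx = -64;
    ∫_0^4 4 dx = 16.
  Sum: 65536/7 − 8192 + 1024/5 + 1280 − 512/3 − 64 + 16 = 255824/105.
  ∫_0^4 u'(x)^2 dx = ∫_0^4 (36*x^4 - 72*x^3 + 12*x^2 + 24*x + 4) dx. Term by term:
    ∫_0^4 36*x^4 dx = 36864/5;  ∫_0^4 -72*x^3 dx = -4608;  ∫_0^4 12*x^2 dx = 256;
    ∫_0^4 24*x dx = 192;  ∫_0^4 4 dx = 16.
  Sum: 36864/5 − 4608 + 256 + 192 + 16 = 16144/5.
Adding: ||u||_{H^1}^2 = 255824/105 + 16144/5 = 594848/105.


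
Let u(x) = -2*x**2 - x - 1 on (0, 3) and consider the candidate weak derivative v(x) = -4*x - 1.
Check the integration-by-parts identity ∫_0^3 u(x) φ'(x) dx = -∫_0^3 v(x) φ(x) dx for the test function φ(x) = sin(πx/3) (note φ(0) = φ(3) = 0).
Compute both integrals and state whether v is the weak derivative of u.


LHS = 42/π, RHS = 42/π. Yes, v = u' weakly.

u(x) = -2*x**2 - x - 1, classical derivative u'(x) = -4*x - 1.
φ(x) = sin(πx/3), so φ'(x) = π*cos(π*x/3)/3.
Note φ(0) = φ(3) = 0, so the boundary term u·φ vanishes.
LHS = ∫_0^3 u(x) φ'(x) dx = ∫_0^3 (-2*π*x^2*cos(π*x/3)/3 - π*x*cos(π*x/3)/3 - π*cos(π*x/3)/3) dx. Term by term:
  ∫_0^3 -π*cos(π*x/3)/3 dx = 0;  ∫_0^3 -2*π*x^2*cos(π*x/3)/3 dx = 36/π;  ∫_0^3 -π*x*cos(π*x/3)/3 dx = 6/π.
Sum: 0 + 36/π + 6/π = 42/π.
So LHS = 42/π.
∫_0^3 v(x) φ(x) dx = ∫_0^3 (-4*x*sin(π*x/3) - sin(π*x/3)) dx. Term by term:
  ∫_0^3 -sin(π*x/3) dx = -6/π;  ∫_0^3 -4*x*sin(π*x/3) dx = -36/π.
Sum: -6/π − 36/π = -42/π.
So RHS = -∫_0^3 v(x) φ(x) dx = 42/π.
LHS = RHS, so the identity holds for this test φ.
Moreover u is smooth here and v(x) = u'(x) = -4*x - 1 pointwise, so the identity holds for every test function. Hence v is the weak derivative of u.


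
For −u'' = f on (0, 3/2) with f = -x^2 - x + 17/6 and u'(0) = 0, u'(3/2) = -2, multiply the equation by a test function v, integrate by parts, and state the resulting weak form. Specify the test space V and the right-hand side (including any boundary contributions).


V = H^1(0, 3/2) (v unrestricted at boundary; u is determined up to an additive constant); weak form: ∫_0^3/2 u'v' dx = ∫_0^3/2 (-x^2 - x + 17/6) v dx − 2·v(3/2) for all v ∈ V.

Multiply both sides by a test function v and integrate from 0 to 3/2:
  ∫_0^3/2 −u''(x) v(x) dx = ∫_0^3/2 f(x) v(x) dx.
Integrate the LHS by parts once:
  ∫_0^3/2 −u'' v dx = −[u'(x) v(x)]_0^3/2 + ∫_0^3/2 u'(x) v'(x) dx.
Thus ∫_0^3/2 u'(x) v'(x) dx = ∫_0^3/2 f(x) v(x) dx + [u'(x) v(x)]_0^3/2.
Choose V so that boundary terms are either known or forced to vanish.
u has inhomogeneous Neumann u'(0) = 0, u'(3/2) = -2. [u' v]_0^3/2 = (-2)·v(3/2) − (0)·v(0) = − 2·v(3/2). Take V = H^1(0, 3/2); boundary term becomes part of RHS.
Weak formulation: find u (satisfying any essential BC) such that ∫_0^3/2 u'(x) v'(x) dx = ∫_0^3/2 f v dx − 2·v(3/2) for all v ∈ V (Neumann data are natural BCs: they enter the RHS as boundary terms).
Substituting f(x) = -x^2 - x + 17/6, the right-hand side is ∫_0^3/2 (-x^2 - x + 17/6) v dx − 2·v(3/2).
Compatibility check (pure Neumann): taking v ≡ 1 ∈ V gives 0 = ∫_0^3/2 f dx + (-2) − (0), i.e. ∫_0^3/2 f dx must equal u'(0) − u'(3/2) = 2. Indeed ∫_0^3/2 (-x^2 - x + 17/6) dx = 2, so the data are compatible. The solution is then unique only up to an additive constant (fix it e.g. by requiring ∫_0^3/2 u dx = 0).


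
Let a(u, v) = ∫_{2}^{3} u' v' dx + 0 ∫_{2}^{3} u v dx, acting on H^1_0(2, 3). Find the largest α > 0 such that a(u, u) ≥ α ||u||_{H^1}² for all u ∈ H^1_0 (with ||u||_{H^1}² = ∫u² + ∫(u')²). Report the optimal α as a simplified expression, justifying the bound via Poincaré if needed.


α = π^2/(1 + π^2)

Coercivity of a(·,·) on H^1_0(2, 3) means a(u, u) ≥ α ||u||_{H^1}² for every u ∈ H^1_0.
The interval has length L = 1, and Poincaré/coercivity depend only on L. Here a(u, u) = ∫(u')² + (0)·∫u².
Here c = 0, so a(u,u) = ∫(u')² alone. The condition a(u,u) ≥ α||u||_{H^1}² reads (1−α)∫(u')² ≥ (α−c)∫u². Any admissible α is ≤ 1 (rapidly oscillating u have ∫u²/∫(u')² → 0), and α = 1 would force 0 ≥ (1−c)∫u², impossible since c < 1; so 1−α > 0. By the sharp Poincaré inequality on H^1_0 of an interval of length L, ∫(u')² ≥ (π/L)²∫u² with equality for the first sine mode sin(π(x−x₀)/L) (x₀ the left endpoint), so the inequality holds for all u iff (1−α)(π/L)² ≥ α − c, i.e. α ≤ ((π/L)² + c)/((π/L)² + 1) = (1 + c(L/π)²)/(1 + (L/π)²). (Direct route, valid since c ≤ 0: Poincaré gives c∫u² ≥ c(L/π)²∫(u')², so a(u,u) ≥ (1 + c(L/π)²)∫(u')², while ||u||_{H^1}² ≤ (1 + (L/π)²)∫(u')²; dividing yields the same α.) With (π/L)² = π^2 and c = 0, the largest admissible constant is α = ((π/L)² + c)/((π/L)² + 1).
Simplifying, α = π^2/(1 + π^2).


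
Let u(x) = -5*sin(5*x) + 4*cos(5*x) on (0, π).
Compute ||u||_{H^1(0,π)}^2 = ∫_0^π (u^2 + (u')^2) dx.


||u||_{H^1(0,π)}^2 = 533*π

u'(x) = -20*sin(5*x) - 25*cos(5*x).
Expand u² and (u')² and integrate term by term on (0, π), using: for integers n ≥ 1, ∫_0^π sin²(nx) dx = ∫_0^π cos²(nx) dx = π/2; for n ≠ n', ∫_0^π sin(nx)sin(n'x) dx = ∫_0^π cos(nx)cos(n'x) dx = 0; and by product-to-sum, ∫_0^π sin(nx)cos(n'x) dx = ½∫_0^π [sin((n+n')x) + sin((n−n')x)] dx, which is 0 when n+n' is even and 2n/(n²−n'²) when n+n' is odd (it need not vanish on (0, π)).
  u² squared terms: (-5)²·∫sin(5x)² dx = 25·π/2 = 25*π/2;  (4)²·∫cos(5x)² dx = 16·π/2 = 8*π.
  u² cross terms: 2·(-5)·(4)·∫sin(5x)·cos(5x) dx = -40·(0) = 0.
  So ∫_0^π u² dx = 25*π/2 + 8*π + 0 = 41*π/2.
  (u')² squared terms: (-25)²·∫cos(5x)² dx = 625·π/2 = 625*π/2;  (-20)²·∫sin(5x)² dx = 400·π/2 = 200*π.
  (u')² cross terms: 2·(-25)·(-20)·∫cos(5x)·sin(5x) dx = 1000·(0) = 0.
  So ∫_0^π (u')² dx = 625*π/2 + 200*π + 0 = 1025*π/2.
||u||_{H^1}^2 = (41*π/2) + (1025*π/2) = 533*π.


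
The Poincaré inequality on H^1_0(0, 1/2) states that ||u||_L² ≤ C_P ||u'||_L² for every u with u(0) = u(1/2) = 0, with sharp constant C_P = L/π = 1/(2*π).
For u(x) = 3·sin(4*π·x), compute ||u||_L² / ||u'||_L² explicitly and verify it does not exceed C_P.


||u||_L² / ||u'||_L² = 1/(4*π) < C_P = 1/(2*π).

u(x) = 3·sin(4*π·x), so u'(x) = 12*π*cos(4*π*x).
Writing u(x) = A·sin(kπx/L) with A = 3 and k = 2, use ∫_0^L sin²(kπx/L) dx = L/2 and ∫_0^L cos²(kπx/L) dx = L/2.
u² = 9·sin²(4*π·x) and (u')² = 144*π^2·cos²(4*π·x), and each of sin², cos² integrates to L/2 = 1/4 over (0, 1/2).
∫_0^1/2 u² dx = 9/4, so ||u||_L² = 3/2.
∫_0^1/2 (u')² dx = 36*π^2, so ||u'||_L² = 6*π.
Ratio ||u||_L² / ||u'||_L² = 1/(4*π).
Sharp Poincaré constant on H^1_0(0, 1/2) is C_P = L/π = 1/(2*π), achieved by sin(2*π·x).
This is the k = 2 harmonic; the ratio L/(kπ) is strictly less than C_P = L/π, consistent with the sharp inequality ||u||_L² ≤ C_P ||u'||_L².


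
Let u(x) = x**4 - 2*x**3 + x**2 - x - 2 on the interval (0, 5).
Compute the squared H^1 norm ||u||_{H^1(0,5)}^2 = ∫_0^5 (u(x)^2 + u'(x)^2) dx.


||u||_{H^1}^2 = 9843200/63

The H^1 norm (squared) on an interval (0, L) is
  ||u||_{H^1}^2 = ∫_0^L u(x)^2 dx + ∫_0^L u'(x)^2 dx.
Compute u'(x) = 4*x**3 - 6*x**2 + 2*x - 1.
Then u(x)^2 = x**8 - 4*x**7 + 6*x**6 - 6*x**5 + x**4 + 6*x**3 - 3*x**2 + 4*x + 4 and u'(x)^2 = 16*x**6 - 48*x**5 + 52*x**4 - 32*x**3 + 16*x**2 - 4*x + 1.
Integrate each monomial from 0 to 5 using ∫_0^5 c·x^n dx = c·5^(n+1)/(n+1):
  ∫_0^5 u(x)^2 dx = ∫_0^5 (x^8 - 4*x^7 + 6*x^6 - 6*x^5 + x^4 + 6*x^3 - 3*x^2 + 4*x + 4) dx. Term by term:
    ∫_0^5 x^8 dx = 1953125/9;  ∫_0^5 -4*x^7 dx = -390625/2;  ∫_0^5 6*x^6 dx = 468750/7;
    ∫_0^5 -6*x^5 dx = -15625;  ∫_0^5 x^4 dx = 625;  ∫_0^5 6*x^3 dx = 1875/2;
    ∫_0^5 -3*x^2 dx = -125;  ∫_0^5 4*x dx = 50;  ∫_0^5 4 dx = 20.
  Sum: 1953125/9 − 390625/2 + 468750/7 − 15625 + 625 + 1875/2 − 125 + 50 + 20 = 4696535/63.
  ∫_0^5 u'(x)^2 dx = ∫_0^5 (16*x^6 - 48*x^5 + 52*x^4 - 32*x^3 + 16*x^2 - 4*x + 1) dx. Term by term:
    ∫_0^5 16*x^6 dx = 1250000/7;  ∫_0^5 -48*x^5 dx = -125000;  ∫_0^5 52*x^4 dx = 32500;
    ∫_0^5 -32*x^3 dx = -5000;  ∫_0^5 16*x^2 dx = 2000/3;  ∫_0^5 -4*x dx = -50;
    ∫_0^5 1 dx = 5.
  Sum: 1250000/7 − 125000 + 32500 − 5000 + 2000/3 − 50 + 5 = 1715555/21.
Adding: ||u||_{H^1}^2 = 4696535/63 + 1715555/21 = 9843200/63.


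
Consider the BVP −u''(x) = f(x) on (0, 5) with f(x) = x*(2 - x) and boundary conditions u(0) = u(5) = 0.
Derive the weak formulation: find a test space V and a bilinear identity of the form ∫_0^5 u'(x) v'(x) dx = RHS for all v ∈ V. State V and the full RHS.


V = H^1_0(0, 5) (so v(0) = v(5) = 0); weak form: ∫_0^5 u'v' dx = ∫_0^5 (x*(2 - x)) v dx for all v ∈ V.

Multiply both sides by a test function v and integrate from 0 to 5:
  ∫_0^5 −u''(x) v(x) dx = ∫_0^5 f(x) v(x) dx.
Integrate the LHS by parts once:
  ∫_0^5 −u'' v dx = −[u'(x) v(x)]_0^5 + ∫_0^5 u'(x) v'(x) dx.
Thus ∫_0^5 u'(x) v'(x) dx = ∫_0^5 f(x) v(x) dx + [u'(x) v(x)]_0^5.
Choose V so that boundary terms are either known or forced to vanish.
u is Dirichlet: u(0) = u(5) = 0. Let V = H^1_0(0, 5); then v(0) = v(5) = 0, and [u' v]_0^5 = 0.
Weak formulation: find u (satisfying any essential BC) such that ∫_0^5 u'(x) v'(x) dx = ∫_0^5 f v dx for all v ∈ V.
Substituting f(x) = x*(2 - x), the right-hand side is ∫_0^5 (x*(2 - x)) v dx.


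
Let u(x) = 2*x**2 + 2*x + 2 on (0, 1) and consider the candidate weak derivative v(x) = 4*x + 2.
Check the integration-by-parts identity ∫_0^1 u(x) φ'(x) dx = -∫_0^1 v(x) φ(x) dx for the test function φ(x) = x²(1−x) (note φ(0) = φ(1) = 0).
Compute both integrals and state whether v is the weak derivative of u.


LHS = -11/30, RHS = -11/30. Yes, v = u' weakly.

u(x) = 2*x**2 + 2*x + 2, classical derivative u'(x) = 4*x + 2.
φ(x) = x²(1−x), so φ'(x) = x*(2 - 3*x).
Note φ(0) = φ(1) = 0, so the boundary term u·φ vanishes.
LHS = ∫_0^1 u(x) φ'(x) dx = ∫_0^1 (-6*x^4 - 2*x^3 - 2*x^2 + 4*x) dx. Term by term:
  ∫_0^1 -6*x^4 dx = -6/5;  ∫_0^1 -2*x^3 dx = -1/2;  ∫_0^1 -2*x^2 dx = -2/3;
  ∫_0^1 4*x dx = 2.
Sum: -6/5 − 1/2 − 2/3 + 2 = -11/30.
So LHS = -11/30.
∫_0^1 v(x) φ(x) dx = ∫_0^1 (-4*x^4 + 2*x^3 + 2*x^2) dx. Term by term:
  ∫_0^1 -4*x^4 dx = -4/5;  ∫_0^1 2*x^3 dx = 1/2;  ∫_0^1 2*x^2 dx = 2/3.
Sum: -4/5 + 1/2 + 2/3 = 11/30.
So RHS = -∫_0^1 v(x) φ(x) dx = -11/30.
LHS = RHS, so the identity holds for this test φ.
Moreover u is smooth here and v(x) = u'(x) = 4*x + 2 pointwise, so the identity holds for every test function. Hence v is the weak derivative of u.


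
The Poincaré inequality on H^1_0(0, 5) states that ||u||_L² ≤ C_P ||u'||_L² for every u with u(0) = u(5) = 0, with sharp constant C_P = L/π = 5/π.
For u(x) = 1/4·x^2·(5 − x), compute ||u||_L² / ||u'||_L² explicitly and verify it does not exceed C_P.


||u||_L² / ||u'||_L² = 5*sqrt(14)/14 < C_P = 5/π.

u(x) = 1/4·x^2·(5 − x), so u'(x) = x*(10 - 3*x)/4.
u(x) = 1/4·x^2·(5 − x) vanishes at x = 0 and x = 5, so u ∈ H^1_0(0, 5). Differentiate via the product rule and integrate the resulting polynomials term by term.
  ∫_0^5 u² dx = ∫_0^5 (x^6/16 - 5*x^5/8 + 25*x^4/16) dx. Term by term:
    ∫_0^5 x^6/16 dx = 78125/112;  ∫_0^5 -5*x^5/8 dx = -78125/48;  ∫_0^5 25*x^4/16 dx = 15625/16.
  Sum: 78125/112 − 78125/48 + 15625/16 = 15625/336.
  ∫_0^5 (u')² dx = ∫_0^5 (9*x^4/16 - 15*x^3/4 + 25*x^2/4) dx. Term by term:
    ∫_0^5 9*x^4/16 dx = 5625/16;  ∫_0^5 -15*x^3/4 dx = -9375/16;  ∫_0^5 25*x^2/4 dx = 3125/12.
  Sum: 5625/16 − 9375/16 + 3125/12 = 625/24.
∫_0^5 u² dx = 15625/336, so ||u||_L² = 125*sqrt(21)/84.
∫_0^5 (u')² dx = 625/24, so ||u'||_L² = 25*sqrt(6)/12.
Ratio ||u||_L² / ||u'||_L² = 5*sqrt(14)/14.
Sharp Poincaré constant on H^1_0(0, 5) is C_P = L/π = 5/π, achieved by sin(π/5·x).
A polynomial bump cannot attain the sharp Poincaré constant (only the first sine eigenfunction does), so the ratio is strictly less than C_P, consistent with ||u||_L² ≤ C_P ||u'||_L².


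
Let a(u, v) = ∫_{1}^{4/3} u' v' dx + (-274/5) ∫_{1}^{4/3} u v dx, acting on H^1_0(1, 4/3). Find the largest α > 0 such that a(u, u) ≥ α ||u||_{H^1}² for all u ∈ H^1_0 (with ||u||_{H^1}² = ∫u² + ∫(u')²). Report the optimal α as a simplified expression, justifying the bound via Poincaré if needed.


α = (-274 + 45*π^2)/(5*(1 + 9*π^2))

Coercivity of a(·,·) on H^1_0(1, 4/3) means a(u, u) ≥ α ||u||_{H^1}² for every u ∈ H^1_0.
The interval has length L = 1/3, and Poincaré/coercivity depend only on L. Here a(u, u) = ∫(u')² + (-274/5)·∫u².
Here c = -274/5 < 0 with |c| < (π/L)² = 9*π^2, so coercivity still holds. The condition a(u,u) ≥ α||u||_{H^1}² reads (1−α)∫(u')² ≥ (α−c)∫u². Any admissible α is ≤ 1 (rapidly oscillating u have ∫u²/∫(u')² → 0), and α = 1 would force 0 ≥ (1−c)∫u², impossible since c < 1; so 1−α > 0. By the sharp Poincaré inequality on H^1_0 of an interval of length L, ∫(u')² ≥ (π/L)²∫u² with equality for the first sine mode sin(π(x−x₀)/L) (x₀ the left endpoint), so the inequality holds for all u iff (1−α)(π/L)² ≥ α − c, i.e. α ≤ ((π/L)² + c)/((π/L)² + 1) = (1 + c(L/π)²)/(1 + (L/π)²). (Direct route, valid since c ≤ 0: Poincaré gives c∫u² ≥ c(L/π)²∫(u')², so a(u,u) ≥ (1 + c(L/π)²)∫(u')², while ||u||_{H^1}² ≤ (1 + (L/π)²)∫(u')²; dividing yields the same α.) With (π/L)² = 9*π^2 and c = -274/5, the largest admissible constant is α = ((π/L)² + c)/((π/L)² + 1).
Simplifying, α = (-274 + 45*π^2)/(5*(1 + 9*π^2)).


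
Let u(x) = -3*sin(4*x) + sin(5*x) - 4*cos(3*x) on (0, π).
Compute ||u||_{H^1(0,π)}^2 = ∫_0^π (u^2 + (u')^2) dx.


||u||_{H^1(0,π)}^2 = 1920/7 + 339*π/2

u'(x) = 12*sin(3*x) - 12*cos(4*x) + 5*cos(5*x).
Expand u² and (u')² and integrate term by term on (0, π), using: for integers n ≥ 1, ∫_0^π sin²(nx) dx = ∫_0^π cos²(nx) dx = π/2; for n ≠ n', ∫_0^π sin(nx)sin(n'x) dx = ∫_0^π cos(nx)cos(n'x) dx = 0; and by product-to-sum, ∫_0^π sin(nx)cos(n'x) dx = ½∫_0^π [sin((n+n')x) + sin((n−n')x)] dx, which is 0 when n+n' is even and 2n/(n²−n'²) when n+n' is odd (it need not vanish on (0, π)).
  u² squared terms: (-4)²·∫cos(3x)² dx = 16·π/2 = 8*π;  (-3)²·∫sin(4x)² dx = 9·π/2 = 9*π/2;  (1)²·∫sin(5x)² dx = 1·π/2 = π/2.
  u² cross terms: 2·(-4)·(-3)·∫cos(3x)·sin(4x) dx = 24·(8/7) = 192/7;  2·(-4)·(1)·∫cos(3x)·sin(5x) dx = -8·(0) = 0;  2·(-3)·(1)·∫sin(4x)·sin(5x) dx = -6·(0) = 0.
  So ∫_0^π u² dx = 8*π + 9*π/2 + π/2 + 192/7 + 0 + 0 = 192/7 + 13*π.
  (u')² squared terms: (-12)²·∫cos(4x)² dx = 144·π/2 = 72*π;  (5)²·∫cos(5x)² dx = 25·π/2 = 25*π/2;  (12)²·∫sin(3x)² dx = 144·π/2 = 72*π.
  (u')² cross terms: 2·(-12)·(5)·∫cos(4x)·cos(5x) dx = -120·(0) = 0;  2·(-12)·(12)·∫cos(4x)·sin(3x) dx = -288·(-6/7) = 1728/7;  2·(5)·(12)·∫cos(5x)·sin(3x) dx = 120·(0) = 0.
  So ∫_0^π (u')² dx = 72*π + 25*π/2 + 72*π + 0 + 1728/7 + 0 = 1728/7 + 313*π/2.
||u||_{H^1}^2 = (192/7 + 13*π) + (1728/7 + 313*π/2) = 1920/7 + 339*π/2.


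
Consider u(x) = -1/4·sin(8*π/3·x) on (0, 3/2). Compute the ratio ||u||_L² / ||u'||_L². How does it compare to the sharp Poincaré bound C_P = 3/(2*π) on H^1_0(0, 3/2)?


||u||_L² / ||u'||_L² = 3/(8*π) < C_P = 3/(2*π).

u(x) = -1/4·sin(8*π/3·x), so u'(x) = -2*π*cos(8*π*x/3)/3.
Writing u(x) = A·sin(kπx/L) with A = -1/4 and k = 4, use ∫_0^L sin²(kπx/L) dx = L/2 and ∫_0^L cos²(kπx/L) dx = L/2.
u² = 1/16·sin²(8*π/3·x) and (u')² = 4*π^2/9·cos²(8*π/3·x), and each of sin², cos² integrates to L/2 = 3/4 over (0, 3/2).
∫_0^3/2 u² dx = 3/64, so ||u||_L² = sqrt(3)/8.
∫_0^3/2 (u')² dx = π^2/3, so ||u'||_L² = sqrt(3)*π/3.
Ratio ||u||_L² / ||u'||_L² = 3/(8*π).
Sharp Poincaré constant on H^1_0(0, 3/2) is C_P = L/π = 3/(2*π), achieved by sin(2*π/3·x).
This is the k = 4 harmonic; the ratio L/(kπ) is strictly less than C_P = L/π, consistent with the sharp inequality ||u||_L² ≤ C_P ||u'||_L².


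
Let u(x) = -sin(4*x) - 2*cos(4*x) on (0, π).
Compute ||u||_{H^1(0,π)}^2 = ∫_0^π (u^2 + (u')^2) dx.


||u||_{H^1(0,π)}^2 = 85*π/2

u'(x) = 8*sin(4*x) - 4*cos(4*x).
Expand u² and (u')² and integrate term by term on (0, π), using: for integers n ≥ 1, ∫_0^π sin²(nx) dx = ∫_0^π cos²(nx) dx = π/2; for n ≠ n', ∫_0^π sin(nx)sin(n'x) dx = ∫_0^π cos(nx)cos(n'x) dx = 0; and by product-to-sum, ∫_0^π sin(nx)cos(n'x) dx = ½∫_0^π [sin((n+n')x) + sin((n−n')x)] dx, which is 0 when n+n' is even and 2n/(n²−n'²) when n+n' is odd (it need not vanish on (0, π)).
  u² squared terms: (-1)²·∫sin(4x)² dx = 1·π/2 = π/2;  (-2)²·∫cos(4x)² dx = 4·π/2 = 2*π.
  u² cross terms: 2·(-1)·(-2)·∫sin(4x)·cos(4x) dx = 4·(0) = 0.
  So ∫_0^π u² dx = π/2 + 2*π + 0 = 5*π/2.
  (u')² squared terms: (-4)²·∫cos(4x)² dx = 16·π/2 = 8*π;  (8)²·∫sin(4x)² dx = 64·π/2 = 32*π.
  (u')² cross terms: 2·(-4)·(8)·∫cos(4x)·sin(4x) dx = -64·(0) = 0.
  So ∫_0^π (u')² dx = 8*π + 32*π + 0 = 40*π.
||u||_{H^1}^2 = (5*π/2) + (40*π) = 85*π/2.


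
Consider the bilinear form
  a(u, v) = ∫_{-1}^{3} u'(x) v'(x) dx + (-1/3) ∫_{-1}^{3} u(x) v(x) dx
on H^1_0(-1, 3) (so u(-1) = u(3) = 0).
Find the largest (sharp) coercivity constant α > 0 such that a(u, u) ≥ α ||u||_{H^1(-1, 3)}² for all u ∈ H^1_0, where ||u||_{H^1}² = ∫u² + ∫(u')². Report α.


α = (-16/3 + π^2)/(π^2 + 16)

Coercivity of a(·,·) on H^1_0(-1, 3) means a(u, u) ≥ α ||u||_{H^1}² for every u ∈ H^1_0.
The interval has length L = 4, and Poincaré/coercivity depend only on L. Here a(u, u) = ∫(u')² + (-1/3)·∫u².
Here c = -1/3 < 0 with |c| < (π/L)² = π^2/16, so coercivity still holds. The condition a(u,u) ≥ α||u||_{H^1}² reads (1−α)∫(u')² ≥ (α−c)∫u². Any admissible α is ≤ 1 (rapidly oscillating u have ∫u²/∫(u')² → 0), and α = 1 would force 0 ≥ (1−c)∫u², impossible since c < 1; so 1−α > 0. By the sharp Poincaré inequality on H^1_0 of an interval of length L, ∫(u')² ≥ (π/L)²∫u² with equality for the first sine mode sin(π(x−x₀)/L) (x₀ the left endpoint), so the inequality holds for all u iff (1−α)(π/L)² ≥ α − c, i.e. α ≤ ((π/L)² + c)/((π/L)² + 1) = (1 + c(L/π)²)/(1 + (L/π)²). (Direct route, valid since c ≤ 0: Poincaré gives c∫u² ≥ c(L/π)²∫(u')², so a(u,u) ≥ (1 + c(L/π)²)∫(u')², while ||u||_{H^1}² ≤ (1 + (L/π)²)∫(u')²; dividing yields the same α.) With (π/L)² = π^2/16 and c = -1/3, the largest admissible constant is α = ((π/L)² + c)/((π/L)² + 1).
Simplifying, α = (-16/3 + π^2)/(π^2 + 16).
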